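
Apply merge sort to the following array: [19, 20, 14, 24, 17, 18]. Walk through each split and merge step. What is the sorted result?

Merge sort trace:

Split: [19, 20, 14, 24, 17, 18] -> [19, 20, 14] and [24, 17, 18]
  Split: [19, 20, 14] -> [19] and [20, 14]
    Split: [20, 14] -> [20] and [14]
    Merge: [20] + [14] -> [14, 20]
  Merge: [19] + [14, 20] -> [14, 19, 20]
  Split: [24, 17, 18] -> [24] and [17, 18]
    Split: [17, 18] -> [17] and [18]
    Merge: [17] + [18] -> [17, 18]
  Merge: [24] + [17, 18] -> [17, 18, 24]
Merge: [14, 19, 20] + [17, 18, 24] -> [14, 17, 18, 19, 20, 24]

Final sorted array: [14, 17, 18, 19, 20, 24]

The merge sort proceeds by recursively splitting the array and merging sorted halves.
After all merges, the sorted array is [14, 17, 18, 19, 20, 24].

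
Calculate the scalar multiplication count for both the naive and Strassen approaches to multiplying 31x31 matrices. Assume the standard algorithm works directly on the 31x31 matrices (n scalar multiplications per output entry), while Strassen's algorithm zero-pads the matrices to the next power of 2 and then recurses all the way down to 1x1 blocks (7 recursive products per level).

Matrix multiplication for 31x31 matrices:

Strassen's algorithm requires power-of-2 dimensions. Pad 31x31 to 32x32 (next power of 2).

Standard algorithm: 31^3 = 29791 multiplications
Strassen's algorithm: 7^(log2(32)) = 7^5 = 16807 multiplications
Savings: 29791 - 16807 = 12984 multiplications

Standard: 29791 multiplications (31^3). Strassen: 16807 multiplications (7^5, after padding to 32x32). Strassen reduces 8 recursive multiplications to 7 at each level.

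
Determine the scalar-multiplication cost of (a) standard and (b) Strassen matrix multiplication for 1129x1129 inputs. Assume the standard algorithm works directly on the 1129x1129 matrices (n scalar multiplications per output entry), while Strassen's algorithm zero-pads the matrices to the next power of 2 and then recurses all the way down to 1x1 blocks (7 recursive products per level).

Matrix multiplication for 1129x1129 matrices:

Strassen's algorithm requires power-of-2 dimensions. Pad 1129x1129 to 2048x2048 (next power of 2).

Standard algorithm: 1129^3 = 1439069689 multiplications
Strassen's algorithm: 7^(log2(2048)) = 7^11 = 1977326743 multiplications
Difference: 1439069689 - 1977326743 = -538257054 (Strassen uses MORE here due to padding overhead — for small or just-over-power-of-2 n, padding can outweigh the per-level savings)

Standard: 1439069689 multiplications (1129^3). Strassen: 1977326743 multiplications (7^11, after padding to 2048x2048). Strassen reduces 8 recursive multiplications to 7 at each level.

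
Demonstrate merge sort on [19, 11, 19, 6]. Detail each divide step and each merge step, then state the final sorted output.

Merge sort trace:

Split: [19, 11, 19, 6] -> [19, 11] and [19, 6]
  Split: [19, 11] -> [19] and [11]
  Merge: [19] + [11] -> [11, 19]
  Split: [19, 6] -> [19] and [6]
  Merge: [19] + [6] -> [6, 19]
Merge: [11, 19] + [6, 19] -> [6, 11, 19, 19]

Final sorted array: [6, 11, 19, 19]

The merge sort proceeds by recursively splitting the array and merging sorted halves.
After all merges, the sorted array is [6, 11, 19, 19].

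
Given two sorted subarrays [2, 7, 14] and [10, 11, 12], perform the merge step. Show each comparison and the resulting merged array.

Merging process:

Compare 2 vs 10: take 2 from left. Merged: [2]
Compare 7 vs 10: take 7 from left. Merged: [2, 7]
Compare 14 vs 10: take 10 from right. Merged: [2, 7, 10]
Compare 14 vs 11: take 11 from right. Merged: [2, 7, 10, 11]
Compare 14 vs 12: take 12 from right. Merged: [2, 7, 10, 11, 12]
Append remaining from left: [14]. Merged: [2, 7, 10, 11, 12, 14]

Final merged array: [2, 7, 10, 11, 12, 14]
Total comparisons: 5

The merged array is [2, 7, 10, 11, 12, 14], requiring 5 comparisons. The merge step runs in O(n) time where n is the total number of elements.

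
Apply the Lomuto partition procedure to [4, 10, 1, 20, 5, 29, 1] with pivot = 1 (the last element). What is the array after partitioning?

Lomuto partition with pivot = 1:

Initial array: [4, 10, 1, 20, 5, 29, 1]

arr[0]=4 > 1: no swap
arr[1]=10 > 1: no swap
arr[2]=1 <= 1: swap with position 0, array becomes [1, 10, 4, 20, 5, 29, 1]
arr[3]=20 > 1: no swap
arr[4]=5 > 1: no swap
arr[5]=29 > 1: no swap

Place pivot at position 1: [1, 1, 4, 20, 5, 29, 10]
Pivot position: 1

After partitioning with pivot 1, the array becomes [1, 1, 4, 20, 5, 29, 10]. The pivot is placed at index 1. All elements to the left of the pivot are <= 1, and all elements to the right are > 1.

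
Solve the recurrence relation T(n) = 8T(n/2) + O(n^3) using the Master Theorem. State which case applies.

Master Theorem for T(n) = 8T(n/2) + O(n^3):

a = 8, b = 2, c = 3
log_b(a) = log_2(8) = 3.0000

Case 2: c = 3 = log_2(8) = 3.0000
T(n) = O(n^3 log n) = O(n^3 log n)

For T(n) = 8T(n/2) + O(n^3): log_2(8) = 3.0000. This is Case 2 of the Master Theorem (c = log_b(a), equal work at all levels), giving O(n^3 log n).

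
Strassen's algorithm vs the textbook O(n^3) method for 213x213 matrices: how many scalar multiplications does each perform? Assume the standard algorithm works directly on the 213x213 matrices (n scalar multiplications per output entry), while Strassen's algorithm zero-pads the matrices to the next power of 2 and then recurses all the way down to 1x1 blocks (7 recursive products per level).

Matrix multiplication for 213x213 matrices:

Strassen's algorithm requires power-of-2 dimensions. Pad 213x213 to 256x256 (next power of 2).

Standard algorithm: 213^3 = 9663597 multiplications
Strassen's algorithm: 7^(log2(256)) = 7^8 = 5764801 multiplications
Savings: 9663597 - 5764801 = 3898796 multiplications

Standard: 9663597 multiplications (213^3). Strassen: 5764801 multiplications (7^8, after padding to 256x256). Strassen reduces 8 recursive multiplications to 7 at each level.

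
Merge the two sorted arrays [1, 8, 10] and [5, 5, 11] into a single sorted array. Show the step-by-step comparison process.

Merging process:

Compare 1 vs 5: take 1 from left. Merged: [1]
Compare 8 vs 5: take 5 from right. Merged: [1, 5]
Compare 8 vs 5: take 5 from right. Merged: [1, 5, 5]
Compare 8 vs 11: take 8 from left. Merged: [1, 5, 5, 8]
Compare 10 vs 11: take 10 from left. Merged: [1, 5, 5, 8, 10]
Append remaining from right: [11]. Merged: [1, 5, 5, 8, 10, 11]

Final merged array: [1, 5, 5, 8, 10, 11]
Total comparisons: 5

The merged array is [1, 5, 5, 8, 10, 11], requiring 5 comparisons. The merge step runs in O(n) time where n is the total number of elements.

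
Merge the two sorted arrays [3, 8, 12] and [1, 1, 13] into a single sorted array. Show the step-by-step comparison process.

Merging process:

Compare 3 vs 1: take 1 from right. Merged: [1]
Compare 3 vs 1: take 1 from right. Merged: [1, 1]
Compare 3 vs 13: take 3 from left. Merged: [1, 1, 3]
Compare 8 vs 13: take 8 from left. Merged: [1, 1, 3, 8]
Compare 12 vs 13: take 12 from left. Merged: [1, 1, 3, 8, 12]
Append remaining from right: [13]. Merged: [1, 1, 3, 8, 12, 13]

Final merged array: [1, 1, 3, 8, 12, 13]
Total comparisons: 5

The merged array is [1, 1, 3, 8, 12, 13], requiring 5 comparisons. The merge step runs in O(n) time where n is the total number of elements.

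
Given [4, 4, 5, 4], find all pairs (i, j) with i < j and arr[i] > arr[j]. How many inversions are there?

Finding inversions in [4, 4, 5, 4]:

(2, 3): arr[2]=5 > arr[3]=4

Total inversions: 1

The array has 1 inversion(s): (2,3). Each pair (i,j) satisfies i < j and arr[i] > arr[j].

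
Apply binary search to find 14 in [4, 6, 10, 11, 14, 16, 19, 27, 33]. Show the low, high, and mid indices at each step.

Binary search for 14 in [4, 6, 10, 11, 14, 16, 19, 27, 33]:

lo=0, hi=8, mid=4, arr[mid]=14 -> Found target at index 4!

Binary search finds 14 at index 4 after 1 comparisons. The search repeatedly halves the search space by comparing with the middle element.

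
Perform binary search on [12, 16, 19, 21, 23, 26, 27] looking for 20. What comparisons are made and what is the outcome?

Binary search for 20 in [12, 16, 19, 21, 23, 26, 27]:

lo=0, hi=6, mid=3, arr[mid]=21 -> 21 > 20, search left half
lo=0, hi=2, mid=1, arr[mid]=16 -> 16 < 20, search right half
lo=2, hi=2, mid=2, arr[mid]=19 -> 19 < 20, search right half
lo=3 > hi=2, target 20 not found

Binary search determines that 20 is not in the array after 3 comparisons. The search space was exhausted without finding the target.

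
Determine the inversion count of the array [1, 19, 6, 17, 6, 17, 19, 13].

Finding inversions in [1, 19, 6, 17, 6, 17, 19, 13]:

(1, 2): arr[1]=19 > arr[2]=6
(1, 3): arr[1]=19 > arr[3]=17
(1, 4): arr[1]=19 > arr[4]=6
(1, 5): arr[1]=19 > arr[5]=17
(1, 7): arr[1]=19 > arr[7]=13
(3, 4): arr[3]=17 > arr[4]=6
(3, 7): arr[3]=17 > arr[7]=13
(5, 7): arr[5]=17 > arr[7]=13
(6, 7): arr[6]=19 > arr[7]=13

Total inversions: 9

The array has 9 inversion(s): (1,2), (1,3), (1,4), (1,5), (1,7), (3,4), (3,7), (5,7), (6,7). Each pair (i,j) satisfies i < j and arr[i] > arr[j].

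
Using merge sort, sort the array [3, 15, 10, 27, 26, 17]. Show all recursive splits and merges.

Merge sort trace:

Split: [3, 15, 10, 27, 26, 17] -> [3, 15, 10] and [27, 26, 17]
  Split: [3, 15, 10] -> [3] and [15, 10]
    Split: [15, 10] -> [15] and [10]
    Merge: [15] + [10] -> [10, 15]
  Merge: [3] + [10, 15] -> [3, 10, 15]
  Split: [27, 26, 17] -> [27] and [26, 17]
    Split: [26, 17] -> [26] and [17]
    Merge: [26] + [17] -> [17, 26]
  Merge: [27] + [17, 26] -> [17, 26, 27]
Merge: [3, 10, 15] + [17, 26, 27] -> [3, 10, 15, 17, 26, 27]

Final sorted array: [3, 10, 15, 17, 26, 27]

The merge sort proceeds by recursively splitting the array and merging sorted halves.
After all merges, the sorted array is [3, 10, 15, 17, 26, 27].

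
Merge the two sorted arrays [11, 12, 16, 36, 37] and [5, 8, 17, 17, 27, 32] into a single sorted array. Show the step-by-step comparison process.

Merging process:

Compare 11 vs 5: take 5 from right. Merged: [5]
Compare 11 vs 8: take 8 from right. Merged: [5, 8]
Compare 11 vs 17: take 11 from left. Merged: [5, 8, 11]
Compare 12 vs 17: take 12 from left. Merged: [5, 8, 11, 12]
Compare 16 vs 17: take 16 from left. Merged: [5, 8, 11, 12, 16]
Compare 36 vs 17: take 17 from right. Merged: [5, 8, 11, 12, 16, 17]
Compare 36 vs 17: take 17 from right. Merged: [5, 8, 11, 12, 16, 17, 17]
Compare 36 vs 27: take 27 from right. Merged: [5, 8, 11, 12, 16, 17, 17, 27]
Compare 36 vs 32: take 32 from right. Merged: [5, 8, 11, 12, 16, 17, 17, 27, 32]
Append remaining from left: [36, 37]. Merged: [5, 8, 11, 12, 16, 17, 17, 27, 32, 36, 37]

Final merged array: [5, 8, 11, 12, 16, 17, 17, 27, 32, 36, 37]
Total comparisons: 9

The merged array is [5, 8, 11, 12, 16, 17, 17, 27, 32, 36, 37], requiring 9 comparisons. The merge step runs in O(n) time where n is the total number of elements.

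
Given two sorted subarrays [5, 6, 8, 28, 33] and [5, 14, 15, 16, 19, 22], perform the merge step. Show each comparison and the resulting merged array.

Merging process:

Compare 5 vs 5: take 5 from left. Merged: [5]
Compare 6 vs 5: take 5 from right. Merged: [5, 5]
Compare 6 vs 14: take 6 from left. Merged: [5, 5, 6]
Compare 8 vs 14: take 8 from left. Merged: [5, 5, 6, 8]
Compare 28 vs 14: take 14 from right. Merged: [5, 5, 6, 8, 14]
Compare 28 vs 15: take 15 from right. Merged: [5, 5, 6, 8, 14, 15]
Compare 28 vs 16: take 16 from right. Merged: [5, 5, 6, 8, 14, 15, 16]
Compare 28 vs 19: take 19 from right. Merged: [5, 5, 6, 8, 14, 15, 16, 19]
Compare 28 vs 22: take 22 from right. Merged: [5, 5, 6, 8, 14, 15, 16, 19, 22]
Append remaining from left: [28, 33]. Merged: [5, 5, 6, 8, 14, 15, 16, 19, 22, 28, 33]

Final merged array: [5, 5, 6, 8, 14, 15, 16, 19, 22, 28, 33]
Total comparisons: 9

The merged array is [5, 5, 6, 8, 14, 15, 16, 19, 22, 28, 33], requiring 9 comparisons. The merge step runs in O(n) time where n is the total number of elements.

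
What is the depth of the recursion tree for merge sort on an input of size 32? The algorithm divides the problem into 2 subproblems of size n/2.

For divide and conquer with division factor 2:

Problem sizes at each level:
Level 0: 32
Level 1: 16
Level 2: 8
Level 3: 4
Level 4: 2
Level 5: 1

The root is level 0 and the size-1 base case is level 5 (the tree spans levels 0 through 5, i.e. 6 levels counting the root), so the depth is the number of divisions: log_2(32) = 5

The recursion tree depth is log_2(32) = 5. At each level, the problem size is divided by 2, so it takes 5 divisions to reduce to a base case of size 1. The algorithm makes 2 recursive calls at each level.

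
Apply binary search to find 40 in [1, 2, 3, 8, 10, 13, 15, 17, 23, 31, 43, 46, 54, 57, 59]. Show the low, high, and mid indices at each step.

Binary search for 40 in [1, 2, 3, 8, 10, 13, 15, 17, 23, 31, 43, 46, 54, 57, 59]:

lo=0, hi=14, mid=7, arr[mid]=17 -> 17 < 40, search right half
lo=8, hi=14, mid=11, arr[mid]=46 -> 46 > 40, search left half
lo=8, hi=10, mid=9, arr[mid]=31 -> 31 < 40, search right half
lo=10, hi=10, mid=10, arr[mid]=43 -> 43 > 40, search left half
lo=10 > hi=9, target 40 not found

Binary search determines that 40 is not in the array after 4 comparisons. The search space was exhausted without finding the target.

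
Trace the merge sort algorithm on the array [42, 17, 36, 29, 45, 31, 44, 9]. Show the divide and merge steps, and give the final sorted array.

Merge sort trace:

Split: [42, 17, 36, 29, 45, 31, 44, 9] -> [42, 17, 36, 29] and [45, 31, 44, 9]
  Split: [42, 17, 36, 29] -> [42, 17] and [36, 29]
    Split: [42, 17] -> [42] and [17]
    Merge: [42] + [17] -> [17, 42]
    Split: [36, 29] -> [36] and [29]
    Merge: [36] + [29] -> [29, 36]
  Merge: [17, 42] + [29, 36] -> [17, 29, 36, 42]
  Split: [45, 31, 44, 9] -> [45, 31] and [44, 9]
    Split: [45, 31] -> [45] and [31]
    Merge: [45] + [31] -> [31, 45]
    Split: [44, 9] -> [44] and [9]
    Merge: [44] + [9] -> [9, 44]
  Merge: [31, 45] + [9, 44] -> [9, 31, 44, 45]
Merge: [17, 29, 36, 42] + [9, 31, 44, 45] -> [9, 17, 29, 31, 36, 42, 44, 45]

Final sorted array: [9, 17, 29, 31, 36, 42, 44, 45]

The merge sort proceeds by recursively splitting the array and merging sorted halves.
After all merges, the sorted array is [9, 17, 29, 31, 36, 42, 44, 45].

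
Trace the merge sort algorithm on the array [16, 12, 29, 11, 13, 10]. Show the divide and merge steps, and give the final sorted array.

Merge sort trace:

Split: [16, 12, 29, 11, 13, 10] -> [16, 12, 29] and [11, 13, 10]
  Split: [16, 12, 29] -> [16] and [12, 29]
    Split: [12, 29] -> [12] and [29]
    Merge: [12] + [29] -> [12, 29]
  Merge: [16] + [12, 29] -> [12, 16, 29]
  Split: [11, 13, 10] -> [11] and [13, 10]
    Split: [13, 10] -> [13] and [10]
    Merge: [13] + [10] -> [10, 13]
  Merge: [11] + [10, 13] -> [10, 11, 13]
Merge: [12, 16, 29] + [10, 11, 13] -> [10, 11, 12, 13, 16, 29]

Final sorted array: [10, 11, 12, 13, 16, 29]

The merge sort proceeds by recursively splitting the array and merging sorted halves.
After all merges, the sorted array is [10, 11, 12, 13, 16, 29].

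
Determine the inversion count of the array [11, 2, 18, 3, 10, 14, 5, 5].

Finding inversions in [11, 2, 18, 3, 10, 14, 5, 5]:

(0, 1): arr[0]=11 > arr[1]=2
(0, 3): arr[0]=11 > arr[3]=3
(0, 4): arr[0]=11 > arr[4]=10
(0, 6): arr[0]=11 > arr[6]=5
(0, 7): arr[0]=11 > arr[7]=5
(2, 3): arr[2]=18 > arr[3]=3
(2, 4): arr[2]=18 > arr[4]=10
(2, 5): arr[2]=18 > arr[5]=14
(2, 6): arr[2]=18 > arr[6]=5
(2, 7): arr[2]=18 > arr[7]=5
(4, 6): arr[4]=10 > arr[6]=5
(4, 7): arr[4]=10 > arr[7]=5
(5, 6): arr[5]=14 > arr[6]=5
(5, 7): arr[5]=14 > arr[7]=5

Total inversions: 14

The array has 14 inversion(s): (0,1), (0,3), (0,4), (0,6), (0,7), (2,3), (2,4), (2,5), (2,6), (2,7), (4,6), (4,7), (5,6), (5,7). Each pair (i,j) satisfies i < j and arr[i] > arr[j].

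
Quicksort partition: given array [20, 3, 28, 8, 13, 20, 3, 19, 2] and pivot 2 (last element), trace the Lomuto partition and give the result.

Lomuto partition with pivot = 2:

Initial array: [20, 3, 28, 8, 13, 20, 3, 19, 2]

arr[0]=20 > 2: no swap
arr[1]=3 > 2: no swap
arr[2]=28 > 2: no swap
arr[3]=8 > 2: no swap
arr[4]=13 > 2: no swap
arr[5]=20 > 2: no swap
arr[6]=3 > 2: no swap
arr[7]=19 > 2: no swap

Place pivot at position 0: [2, 3, 28, 8, 13, 20, 3, 19, 20]
Pivot position: 0

After partitioning with pivot 2, the array becomes [2, 3, 28, 8, 13, 20, 3, 19, 20]. The pivot is placed at index 0. All elements to the left of the pivot are <= 2, and all elements to the right are > 2.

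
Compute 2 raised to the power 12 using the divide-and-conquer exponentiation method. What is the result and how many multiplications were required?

Computing 2^12 by squaring (build up from 2^1; each line after the first costs one multiplication):

2^1 = 2
2^2 = (2^1)^2 = 2^2 = 4
2^3 = 2 * 2^2 = 2 * 4 = 8
2^6 = (2^3)^2 = 8^2 = 64
2^12 = (2^6)^2 = 64^2 = 4096

Result: 4096
Multiplications needed: 4 (4 lines after 2^1)

2^12 = 4096. Using exponentiation by squaring, this requires 4 multiplications. The key idea: if the exponent is even, square the half-power; if odd, multiply by the base once.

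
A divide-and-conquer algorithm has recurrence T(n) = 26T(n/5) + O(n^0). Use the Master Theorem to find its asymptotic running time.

Master Theorem for T(n) = 26T(n/5) + O(n^0):

a = 26, b = 5, c = 0
log_b(a) = log_5(26) = 2.0244

Case 1: c = 0 < log_5(26) = 2.0244
T(n) = O(n^(log_5 26))

For T(n) = 26T(n/5) + O(n^0): log_5(26) = 2.0244. This is Case 1 of the Master Theorem (c < log_b(a), work dominated by leaves), giving O(n^(log_5 26)).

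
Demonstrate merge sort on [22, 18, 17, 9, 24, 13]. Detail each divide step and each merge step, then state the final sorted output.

Merge sort trace:

Split: [22, 18, 17, 9, 24, 13] -> [22, 18, 17] and [9, 24, 13]
  Split: [22, 18, 17] -> [22] and [18, 17]
    Split: [18, 17] -> [18] and [17]
    Merge: [18] + [17] -> [17, 18]
  Merge: [22] + [17, 18] -> [17, 18, 22]
  Split: [9, 24, 13] -> [9] and [24, 13]
    Split: [24, 13] -> [24] and [13]
    Merge: [24] + [13] -> [13, 24]
  Merge: [9] + [13, 24] -> [9, 13, 24]
Merge: [17, 18, 22] + [9, 13, 24] -> [9, 13, 17, 18, 22, 24]

Final sorted array: [9, 13, 17, 18, 22, 24]

The merge sort proceeds by recursively splitting the array and merging sorted halves.
After all merges, the sorted array is [9, 13, 17, 18, 22, 24].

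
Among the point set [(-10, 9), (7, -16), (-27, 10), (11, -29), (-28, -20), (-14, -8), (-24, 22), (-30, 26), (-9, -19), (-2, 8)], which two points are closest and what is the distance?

Computing all pairwise distances among 10 points:

d((-10, 9), (7, -16)) = 30.2324
d((-10, 9), (-27, 10)) = 17.0294
d((-10, 9), (11, -29)) = 43.4166
d((-10, 9), (-28, -20)) = 34.1321
d((-10, 9), (-14, -8)) = 17.4642
d((-10, 9), (-24, 22)) = 19.105
d((-10, 9), (-30, 26)) = 26.2488
d((-10, 9), (-9, -19)) = 28.0179
d((-10, 9), (-2, 8)) = 8.0623
d((7, -16), (-27, 10)) = 42.8019
d((7, -16), (11, -29)) = 13.6015
d((7, -16), (-28, -20)) = 35.2278
d((7, -16), (-14, -8)) = 22.4722
d((7, -16), (-24, 22)) = 49.0408
d((7, -16), (-30, 26)) = 55.9732
d((7, -16), (-9, -19)) = 16.2788
d((7, -16), (-2, 8)) = 25.632
d((-27, 10), (11, -29)) = 54.4518
d((-27, 10), (-28, -20)) = 30.0167
d((-27, 10), (-14, -8)) = 22.2036
d((-27, 10), (-24, 22)) = 12.3693
d((-27, 10), (-30, 26)) = 16.2788
d((-27, 10), (-9, -19)) = 34.1321
d((-27, 10), (-2, 8)) = 25.0799
d((11, -29), (-28, -20)) = 40.025
d((11, -29), (-14, -8)) = 32.6497
d((11, -29), (-24, 22)) = 61.8547
d((11, -29), (-30, 26)) = 68.6003
d((11, -29), (-9, -19)) = 22.3607
d((11, -29), (-2, 8)) = 39.2173
d((-28, -20), (-14, -8)) = 18.4391
d((-28, -20), (-24, 22)) = 42.19
d((-28, -20), (-30, 26)) = 46.0435
d((-28, -20), (-9, -19)) = 19.0263
d((-28, -20), (-2, 8)) = 38.2099
d((-14, -8), (-24, 22)) = 31.6228
d((-14, -8), (-30, 26)) = 37.5766
d((-14, -8), (-9, -19)) = 12.083
d((-14, -8), (-2, 8)) = 20.0
d((-24, 22), (-30, 26)) = 7.2111 <-- minimum
d((-24, 22), (-9, -19)) = 43.6578
d((-24, 22), (-2, 8)) = 26.0768
d((-30, 26), (-9, -19)) = 49.6588
d((-30, 26), (-2, 8)) = 33.2866
d((-9, -19), (-2, 8)) = 27.8927

Closest pair: (-24, 22) and (-30, 26) with distance 7.2111

The closest pair is (-24, 22) and (-30, 26) with Euclidean distance 7.2111. For 10 points, brute-force pairwise comparison is shown above. For large n, the divide-and-conquer algorithm (sort by x, recurse on halves, check the dividing strip) achieves O(n log n).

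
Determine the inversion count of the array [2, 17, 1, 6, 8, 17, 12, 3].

Finding inversions in [2, 17, 1, 6, 8, 17, 12, 3]:

(0, 2): arr[0]=2 > arr[2]=1
(1, 2): arr[1]=17 > arr[2]=1
(1, 3): arr[1]=17 > arr[3]=6
(1, 4): arr[1]=17 > arr[4]=8
(1, 6): arr[1]=17 > arr[6]=12
(1, 7): arr[1]=17 > arr[7]=3
(3, 7): arr[3]=6 > arr[7]=3
(4, 7): arr[4]=8 > arr[7]=3
(5, 6): arr[5]=17 > arr[6]=12
(5, 7): arr[5]=17 > arr[7]=3
(6, 7): arr[6]=12 > arr[7]=3

Total inversions: 11

The array has 11 inversion(s): (0,2), (1,2), (1,3), (1,4), (1,6), (1,7), (3,7), (4,7), (5,6), (5,7), (6,7). Each pair (i,j) satisfies i < j and arr[i] > arr[j].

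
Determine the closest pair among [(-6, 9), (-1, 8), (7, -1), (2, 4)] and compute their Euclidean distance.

Computing all pairwise distances among 4 points:

d((-6, 9), (-1, 8)) = 5.099
d((-6, 9), (7, -1)) = 16.4012
d((-6, 9), (2, 4)) = 9.434
d((-1, 8), (7, -1)) = 12.0416
d((-1, 8), (2, 4)) = 5.0 <-- minimum
d((7, -1), (2, 4)) = 7.0711

Closest pair: (-1, 8) and (2, 4) with distance 5.0

The closest pair is (-1, 8) and (2, 4) with Euclidean distance 5.0. For 4 points, brute-force pairwise comparison is shown above. For large n, the divide-and-conquer algorithm (sort by x, recurse on halves, check the dividing strip) achieves O(n log n).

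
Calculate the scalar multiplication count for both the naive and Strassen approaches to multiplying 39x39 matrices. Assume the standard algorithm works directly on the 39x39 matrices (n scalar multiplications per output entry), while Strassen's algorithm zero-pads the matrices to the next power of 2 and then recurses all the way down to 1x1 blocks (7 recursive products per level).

Matrix multiplication for 39x39 matrices:

Strassen's algorithm requires power-of-2 dimensions. Pad 39x39 to 64x64 (next power of 2).

Standard algorithm: 39^3 = 59319 multiplications
Strassen's algorithm: 7^(log2(64)) = 7^6 = 117649 multiplications
Difference: 59319 - 117649 = -58330 (Strassen uses MORE here due to padding overhead — for small or just-over-power-of-2 n, padding can outweigh the per-level savings)

Standard: 59319 multiplications (39^3). Strassen: 117649 multiplications (7^6, after padding to 64x64). Strassen reduces 8 recursive multiplications to 7 at each level.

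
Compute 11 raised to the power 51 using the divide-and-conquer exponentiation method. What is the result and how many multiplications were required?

Computing 11^51 by squaring (build up from 11^1; each line after the first costs one multiplication):

11^1 = 11
11^2 = (11^1)^2 = 11^2 = 121
11^3 = 11 * 11^2 = 11 * 121 = 1331
11^6 = (11^3)^2 = 1331^2 = 1771561
11^12 = (11^6)^2 = 1771561^2 = 3138428376721
11^24 = (11^12)^2 = 3138428376721^2 = 9849732675807611094711841
11^25 = 11 * 11^24 = 11 * 9849732675807611094711841 = 108347059433883722041830251
11^50 = (11^25)^2 = 108347059433883722041830251^2 = 11739085287969531650666649599035831993898213898723001
11^51 = 11 * 11^50 = 11 * 11739085287969531650666649599035831993898213898723001 = 129129938167664848157333145589394151932880352885953011

Result: 129129938167664848157333145589394151932880352885953011
Multiplications needed: 8 (8 lines after 11^1)

11^51 = 129129938167664848157333145589394151932880352885953011. Using exponentiation by squaring, this requires 8 multiplications. The key idea: if the exponent is even, square the half-power; if odd, multiply by the base once.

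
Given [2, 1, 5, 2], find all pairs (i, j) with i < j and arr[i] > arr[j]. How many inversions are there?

Finding inversions in [2, 1, 5, 2]:

(0, 1): arr[0]=2 > arr[1]=1
(2, 3): arr[2]=5 > arr[3]=2

Total inversions: 2

The array has 2 inversion(s): (0,1), (2,3). Each pair (i,j) satisfies i < j and arr[i] > arr[j].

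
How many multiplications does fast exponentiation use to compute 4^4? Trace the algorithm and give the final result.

Computing 4^4 by squaring (build up from 4^1; each line after the first costs one multiplication):

4^1 = 4
4^2 = (4^1)^2 = 4^2 = 16
4^4 = (4^2)^2 = 16^2 = 256

Result: 256
Multiplications needed: 2 (2 lines after 4^1)

4^4 = 256. Using exponentiation by squaring, this requires 2 multiplications. The key idea: if the exponent is even, square the half-power; if odd, multiply by the base once.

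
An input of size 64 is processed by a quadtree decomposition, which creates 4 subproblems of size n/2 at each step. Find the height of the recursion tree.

For divide and conquer with division factor 2:

Problem sizes at each level:
Level 0: 64
Level 1: 32
Level 2: 16
Level 3: 8
Level 4: 4
Level 5: 2
Level 6: 1

The root is level 0 and the size-1 base case is level 6 (the tree spans levels 0 through 6, i.e. 7 levels counting the root), so the depth is the number of divisions: log_2(64) = 6

The recursion tree depth is log_2(64) = 6. At each level, the problem size is divided by 2, so it takes 6 divisions to reduce to a base case of size 1. The algorithm makes 4 recursive calls at each level.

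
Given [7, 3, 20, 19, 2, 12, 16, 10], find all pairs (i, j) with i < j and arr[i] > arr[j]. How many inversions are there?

Finding inversions in [7, 3, 20, 19, 2, 12, 16, 10]:

(0, 1): arr[0]=7 > arr[1]=3
(0, 4): arr[0]=7 > arr[4]=2
(1, 4): arr[1]=3 > arr[4]=2
(2, 3): arr[2]=20 > arr[3]=19
(2, 4): arr[2]=20 > arr[4]=2
(2, 5): arr[2]=20 > arr[5]=12
(2, 6): arr[2]=20 > arr[6]=16
(2, 7): arr[2]=20 > arr[7]=10
(3, 4): arr[3]=19 > arr[4]=2
(3, 5): arr[3]=19 > arr[5]=12
(3, 6): arr[3]=19 > arr[6]=16
(3, 7): arr[3]=19 > arr[7]=10
(5, 7): arr[5]=12 > arr[7]=10
(6, 7): arr[6]=16 > arr[7]=10

Total inversions: 14

The array has 14 inversion(s): (0,1), (0,4), (1,4), (2,3), (2,4), (2,5), (2,6), (2,7), (3,4), (3,5), (3,6), (3,7), (5,7), (6,7). Each pair (i,j) satisfies i < j and arr[i] > arr[j].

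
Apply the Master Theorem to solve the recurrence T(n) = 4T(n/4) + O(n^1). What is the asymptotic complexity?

Master Theorem for T(n) = 4T(n/4) + O(n^1):

a = 4, b = 4, c = 1
log_b(a) = log_4(4) = 1.0000

Case 2: c = 1 = log_4(4) = 1.0000
T(n) = O(n^1 log n) = O(n log n)

For T(n) = 4T(n/4) + O(n^1): log_4(4) = 1.0000. This is Case 2 of the Master Theorem (c = log_b(a), equal work at all levels), giving O(n log n).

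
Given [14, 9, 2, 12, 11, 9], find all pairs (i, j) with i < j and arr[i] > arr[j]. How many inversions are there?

Finding inversions in [14, 9, 2, 12, 11, 9]:

(0, 1): arr[0]=14 > arr[1]=9
(0, 2): arr[0]=14 > arr[2]=2
(0, 3): arr[0]=14 > arr[3]=12
(0, 4): arr[0]=14 > arr[4]=11
(0, 5): arr[0]=14 > arr[5]=9
(1, 2): arr[1]=9 > arr[2]=2
(3, 4): arr[3]=12 > arr[4]=11
(3, 5): arr[3]=12 > arr[5]=9
(4, 5): arr[4]=11 > arr[5]=9

Total inversions: 9

The array has 9 inversion(s): (0,1), (0,2), (0,3), (0,4), (0,5), (1,2), (3,4), (3,5), (4,5). Each pair (i,j) satisfies i < j and arr[i] > arr[j].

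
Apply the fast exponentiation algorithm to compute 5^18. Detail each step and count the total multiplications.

Computing 5^18 by squaring (build up from 5^1; each line after the first costs one multiplication):

5^1 = 5
5^2 = (5^1)^2 = 5^2 = 25
5^4 = (5^2)^2 = 25^2 = 625
5^8 = (5^4)^2 = 625^2 = 390625
5^9 = 5 * 5^8 = 5 * 390625 = 1953125
5^18 = (5^9)^2 = 1953125^2 = 3814697265625

Result: 3814697265625
Multiplications needed: 5 (5 lines after 5^1)

5^18 = 3814697265625. Using exponentiation by squaring, this requires 5 multiplications. The key idea: if the exponent is even, square the half-power; if odd, multiply by the base once.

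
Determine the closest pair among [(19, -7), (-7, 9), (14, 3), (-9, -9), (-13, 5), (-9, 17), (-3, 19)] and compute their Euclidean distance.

Computing all pairwise distances among 7 points:

d((19, -7), (-7, 9)) = 30.5287
d((19, -7), (14, 3)) = 11.1803
d((19, -7), (-9, -9)) = 28.0713
d((19, -7), (-13, 5)) = 34.176
d((19, -7), (-9, 17)) = 36.8782
d((19, -7), (-3, 19)) = 34.0588
d((-7, 9), (14, 3)) = 21.8403
d((-7, 9), (-9, -9)) = 18.1108
d((-7, 9), (-13, 5)) = 7.2111
d((-7, 9), (-9, 17)) = 8.2462
d((-7, 9), (-3, 19)) = 10.7703
d((14, 3), (-9, -9)) = 25.9422
d((14, 3), (-13, 5)) = 27.074
d((14, 3), (-9, 17)) = 26.9258
d((14, 3), (-3, 19)) = 23.3452
d((-9, -9), (-13, 5)) = 14.5602
d((-9, -9), (-9, 17)) = 26.0
d((-9, -9), (-3, 19)) = 28.6356
d((-13, 5), (-9, 17)) = 12.6491
d((-13, 5), (-3, 19)) = 17.2047
d((-9, 17), (-3, 19)) = 6.3246 <-- minimum

Closest pair: (-9, 17) and (-3, 19) with distance 6.3246

The closest pair is (-9, 17) and (-3, 19) with Euclidean distance 6.3246. For 7 points, brute-force pairwise comparison is shown above. For large n, the divide-and-conquer algorithm (sort by x, recurse on halves, check the dividing strip) achieves O(n log n).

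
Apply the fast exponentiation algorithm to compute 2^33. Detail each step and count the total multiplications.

Computing 2^33 by squaring (build up from 2^1; each line after the first costs one multiplication):

2^1 = 2
2^2 = (2^1)^2 = 2^2 = 4
2^4 = (2^2)^2 = 4^2 = 16
2^8 = (2^4)^2 = 16^2 = 256
2^16 = (2^8)^2 = 256^2 = 65536
2^32 = (2^16)^2 = 65536^2 = 4294967296
2^33 = 2 * 2^32 = 2 * 4294967296 = 8589934592

Result: 8589934592
Multiplications needed: 6 (6 lines after 2^1)

2^33 = 8589934592. Using exponentiation by squaring, this requires 6 multiplications. The key idea: if the exponent is even, square the half-power; if odd, multiply by the base once.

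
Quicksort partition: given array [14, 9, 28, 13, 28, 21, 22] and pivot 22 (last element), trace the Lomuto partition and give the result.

Lomuto partition with pivot = 22:

Initial array: [14, 9, 28, 13, 28, 21, 22]

arr[0]=14 <= 22: swap with position 0, array becomes [14, 9, 28, 13, 28, 21, 22]
arr[1]=9 <= 22: swap with position 1, array becomes [14, 9, 28, 13, 28, 21, 22]
arr[2]=28 > 22: no swap
arr[3]=13 <= 22: swap with position 2, array becomes [14, 9, 13, 28, 28, 21, 22]
arr[4]=28 > 22: no swap
arr[5]=21 <= 22: swap with position 3, array becomes [14, 9, 13, 21, 28, 28, 22]

Place pivot at position 4: [14, 9, 13, 21, 22, 28, 28]
Pivot position: 4

After partitioning with pivot 22, the array becomes [14, 9, 13, 21, 22, 28, 28]. The pivot is placed at index 4. All elements to the left of the pivot are <= 22, and all elements to the right are > 22.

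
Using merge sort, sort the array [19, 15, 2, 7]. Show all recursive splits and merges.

Merge sort trace:

Split: [19, 15, 2, 7] -> [19, 15] and [2, 7]
  Split: [19, 15] -> [19] and [15]
  Merge: [19] + [15] -> [15, 19]
  Split: [2, 7] -> [2] and [7]
  Merge: [2] + [7] -> [2, 7]
Merge: [15, 19] + [2, 7] -> [2, 7, 15, 19]

Final sorted array: [2, 7, 15, 19]

The merge sort proceeds by recursively splitting the array and merging sorted halves.
After all merges, the sorted array is [2, 7, 15, 19].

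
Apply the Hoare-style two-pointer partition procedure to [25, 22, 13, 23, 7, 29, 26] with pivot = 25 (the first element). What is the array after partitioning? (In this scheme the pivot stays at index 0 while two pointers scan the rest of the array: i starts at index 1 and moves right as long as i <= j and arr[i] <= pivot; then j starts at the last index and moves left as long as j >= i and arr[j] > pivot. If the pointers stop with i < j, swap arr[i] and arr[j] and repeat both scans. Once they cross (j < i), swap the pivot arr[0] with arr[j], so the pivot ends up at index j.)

Hoare-style two-pointer partition with pivot = 25:

Initial array: [25, 22, 13, 23, 7, 29, 26]

Pointers start at i = 1, j = 6.
i ends at 5, j ends at 4: the pointers have crossed (j < i), so scanning stops.

Swap pivot arr[0] with arr[4] to place pivot at position 4: [7, 22, 13, 23, 25, 29, 26]
Pivot position: 4

After partitioning with pivot 25, the array becomes [7, 22, 13, 23, 25, 29, 26]. The pivot is placed at index 4. All elements to the left of the pivot are <= 25, and all elements to the right are > 25.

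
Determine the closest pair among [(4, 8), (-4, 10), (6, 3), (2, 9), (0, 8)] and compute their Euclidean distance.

Computing all pairwise distances among 5 points:

d((4, 8), (-4, 10)) = 8.2462
d((4, 8), (6, 3)) = 5.3852
d((4, 8), (2, 9)) = 2.2361 <-- minimum
d((4, 8), (0, 8)) = 4.0
d((-4, 10), (6, 3)) = 12.2066
d((-4, 10), (2, 9)) = 6.0828
d((-4, 10), (0, 8)) = 4.4721
d((6, 3), (2, 9)) = 7.2111
d((6, 3), (0, 8)) = 7.8102
d((2, 9), (0, 8)) = 2.2361 <-- minimum

Minimum distance: 2.2361 (tie among 2 pairs: (4, 8) and (2, 9); (2, 9) and (0, 8))

The minimum Euclidean distance is 2.2361. There is a tie: 2 pairs achieve this minimum — (4, 8) and (2, 9); (2, 9) and (0, 8). Any of these is a valid closest pair. For 5 points, brute-force pairwise comparison is shown above. For large n, the divide-and-conquer algorithm (sort by x, recurse on halves, check the dividing strip) achieves O(n log n).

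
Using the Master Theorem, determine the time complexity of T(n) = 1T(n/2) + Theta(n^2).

Master Theorem for T(n) = 1T(n/2) + O(n^2):

a = 1, b = 2, c = 2
log_b(a) = log_2(1) = 0.0000

Case 3: c = 2 > log_2(1) = 0.0000
T(n) = O(n^2) = O(n^2)

For T(n) = 1T(n/2) + O(n^2): log_2(1) = 0.0000. This is Case 3 of the Master Theorem (c > log_b(a), work dominated by root), giving O(n^2).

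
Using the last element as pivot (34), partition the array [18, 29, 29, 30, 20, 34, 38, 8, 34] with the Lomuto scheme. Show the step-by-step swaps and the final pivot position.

Lomuto partition with pivot = 34:

Initial array: [18, 29, 29, 30, 20, 34, 38, 8, 34]

arr[0]=18 <= 34: swap with position 0, array becomes [18, 29, 29, 30, 20, 34, 38, 8, 34]
arr[1]=29 <= 34: swap with position 1, array becomes [18, 29, 29, 30, 20, 34, 38, 8, 34]
arr[2]=29 <= 34: swap with position 2, array becomes [18, 29, 29, 30, 20, 34, 38, 8, 34]
arr[3]=30 <= 34: swap with position 3, array becomes [18, 29, 29, 30, 20, 34, 38, 8, 34]
arr[4]=20 <= 34: swap with position 4, array becomes [18, 29, 29, 30, 20, 34, 38, 8, 34]
arr[5]=34 <= 34: swap with position 5, array becomes [18, 29, 29, 30, 20, 34, 38, 8, 34]
arr[6]=38 > 34: no swap
arr[7]=8 <= 34: swap with position 6, array becomes [18, 29, 29, 30, 20, 34, 8, 38, 34]

Place pivot at position 7: [18, 29, 29, 30, 20, 34, 8, 34, 38]
Pivot position: 7

After partitioning with pivot 34, the array becomes [18, 29, 29, 30, 20, 34, 8, 34, 38]. The pivot is placed at index 7. All elements to the left of the pivot are <= 34, and all elements to the right are > 34.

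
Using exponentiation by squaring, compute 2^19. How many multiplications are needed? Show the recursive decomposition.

Computing 2^19 by squaring (build up from 2^1; each line after the first costs one multiplication):

2^1 = 2
2^2 = (2^1)^2 = 2^2 = 4
2^4 = (2^2)^2 = 4^2 = 16
2^8 = (2^4)^2 = 16^2 = 256
2^9 = 2 * 2^8 = 2 * 256 = 512
2^18 = (2^9)^2 = 512^2 = 262144
2^19 = 2 * 2^18 = 2 * 262144 = 524288

Result: 524288
Multiplications needed: 6 (6 lines after 2^1)

2^19 = 524288. Using exponentiation by squaring, this requires 6 multiplications. The key idea: if the exponent is even, square the half-power; if odd, multiply by the base once.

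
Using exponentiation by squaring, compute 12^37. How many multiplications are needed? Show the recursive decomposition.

Computing 12^37 by squaring (build up from 12^1; each line after the first costs one multiplication):

12^1 = 12
12^2 = (12^1)^2 = 12^2 = 144
12^4 = (12^2)^2 = 144^2 = 20736
12^8 = (12^4)^2 = 20736^2 = 429981696
12^9 = 12 * 12^8 = 12 * 429981696 = 5159780352
12^18 = (12^9)^2 = 5159780352^2 = 26623333280885243904
12^36 = (12^18)^2 = 26623333280885243904^2 = 708801874985091845381344307009569161216
12^37 = 12 * 12^36 = 12 * 708801874985091845381344307009569161216 = 8505622499821102144576131684114829934592

Result: 8505622499821102144576131684114829934592
Multiplications needed: 7 (7 lines after 12^1)

12^37 = 8505622499821102144576131684114829934592. Using exponentiation by squaring, this requires 7 multiplications. The key idea: if the exponent is even, square the half-power; if odd, multiply by the base once.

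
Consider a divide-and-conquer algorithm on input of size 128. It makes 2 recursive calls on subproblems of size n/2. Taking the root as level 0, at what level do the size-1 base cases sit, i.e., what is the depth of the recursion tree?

For divide and conquer with division factor 2:

Problem sizes at each level:
Level 0: 128
Level 1: 64
Level 2: 32
Level 3: 16
Level 4: 8
Level 5: 4
Level 6: 2
Level 7: 1

The root is level 0 and the size-1 base case is level 7 (the tree spans levels 0 through 7, i.e. 8 levels counting the root), so the depth is the number of divisions: log_2(128) = 7

The recursion tree depth is log_2(128) = 7. At each level, the problem size is divided by 2, so it takes 7 divisions to reduce to a base case of size 1. The algorithm makes 2 recursive calls at each level.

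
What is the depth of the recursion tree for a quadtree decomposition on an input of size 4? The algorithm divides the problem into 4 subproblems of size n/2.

For divide and conquer with division factor 2:

Problem sizes at each level:
Level 0: 4
Level 1: 2
Level 2: 1

The root is level 0 and the size-1 base case is level 2 (the tree spans levels 0 through 2, i.e. 3 levels counting the root), so the depth is the number of divisions: log_2(4) = 2

The recursion tree depth is log_2(4) = 2. At each level, the problem size is divided by 2, so it takes 2 divisions to reduce to a base case of size 1. The algorithm makes 4 recursive calls at each level.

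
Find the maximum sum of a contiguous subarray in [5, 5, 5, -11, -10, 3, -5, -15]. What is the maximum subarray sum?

Using Kadane's algorithm on [5, 5, 5, -11, -10, 3, -5, -15]:

Scanning through the array:
Position 1 (value 5): max_ending_here = 10, max_so_far = 10
Position 2 (value 5): max_ending_here = 15, max_so_far = 15
Position 3 (value -11): max_ending_here = 4, max_so_far = 15
Position 4 (value -10): max_ending_here = -6, max_so_far = 15
Position 5 (value 3): max_ending_here = 3, max_so_far = 15
Position 6 (value -5): max_ending_here = -2, max_so_far = 15
Position 7 (value -15): max_ending_here = -15, max_so_far = 15

Maximum subarray: [5, 5, 5]
Maximum sum: 15

The maximum subarray is [5, 5, 5] with sum 15. This subarray runs from index 0 to index 2.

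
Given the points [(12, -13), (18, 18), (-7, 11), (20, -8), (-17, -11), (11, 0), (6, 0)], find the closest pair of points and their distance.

Computing all pairwise distances among 7 points:

d((12, -13), (18, 18)) = 31.5753
d((12, -13), (-7, 11)) = 30.6105
d((12, -13), (20, -8)) = 9.434
d((12, -13), (-17, -11)) = 29.0689
d((12, -13), (11, 0)) = 13.0384
d((12, -13), (6, 0)) = 14.3178
d((18, 18), (-7, 11)) = 25.9615
d((18, 18), (20, -8)) = 26.0768
d((18, 18), (-17, -11)) = 45.4533
d((18, 18), (11, 0)) = 19.3132
d((18, 18), (6, 0)) = 21.6333
d((-7, 11), (20, -8)) = 33.0151
d((-7, 11), (-17, -11)) = 24.1661
d((-7, 11), (11, 0)) = 21.095
d((-7, 11), (6, 0)) = 17.0294
d((20, -8), (-17, -11)) = 37.1214
d((20, -8), (11, 0)) = 12.0416
d((20, -8), (6, 0)) = 16.1245
d((-17, -11), (11, 0)) = 30.0832
d((-17, -11), (6, 0)) = 25.4951
d((11, 0), (6, 0)) = 5.0 <-- minimum

Closest pair: (11, 0) and (6, 0) with distance 5.0

The closest pair is (11, 0) and (6, 0) with Euclidean distance 5.0. For 7 points, brute-force pairwise comparison is shown above. For large n, the divide-and-conquer algorithm (sort by x, recurse on halves, check the dividing strip) achieves O(n log n).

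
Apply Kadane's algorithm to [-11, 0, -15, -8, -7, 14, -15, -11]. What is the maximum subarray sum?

Using Kadane's algorithm on [-11, 0, -15, -8, -7, 14, -15, -11]:

Scanning through the array:
Position 1 (value 0): max_ending_here = 0, max_so_far = 0
Position 2 (value -15): max_ending_here = -15, max_so_far = 0
Position 3 (value -8): max_ending_here = -8, max_so_far = 0
Position 4 (value -7): max_ending_here = -7, max_so_far = 0
Position 5 (value 14): max_ending_here = 14, max_so_far = 14
Position 6 (value -15): max_ending_here = -1, max_so_far = 14
Position 7 (value -11): max_ending_here = -11, max_so_far = 14

Maximum subarray: [14]
Maximum sum: 14

The maximum subarray is [14] with sum 14. This subarray runs from index 5 to index 5.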